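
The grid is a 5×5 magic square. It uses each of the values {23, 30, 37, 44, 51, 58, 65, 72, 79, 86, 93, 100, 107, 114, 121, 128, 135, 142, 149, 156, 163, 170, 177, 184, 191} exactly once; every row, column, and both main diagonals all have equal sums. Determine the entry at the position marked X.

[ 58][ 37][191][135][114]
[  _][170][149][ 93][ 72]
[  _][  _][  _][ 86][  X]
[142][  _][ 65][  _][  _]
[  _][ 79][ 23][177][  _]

30

The 25 entries sum to 2675, so each line sums to 2675/5 = 535.
Row 2 needs 535; the known cells sum to 484, so (2,1) = 51.
From column 3, 535 − (191 + 149 + 65 + 23) gives (3,3) = 107.
Column 4 must total 535; the given cells sum to 491, so (4,4) = 44.
Main diagonal must total 535; the given cells sum to 379, so (5,5) = 156.
From row 5, 535 − (79 + 23 + 177 + 156) gives (5,1) = 100.
Column 1 must total 535; the given cells sum to 351, so (3,1) = 184.
Anti-diagonal needs 535; the known cells sum to 414, so (4,2) = 121.
Using row 4: 142 + 121 + 65 + 44 + ? → (4,5) = 535 − 372 = 163.
From column 2, 535 − (37 + 170 + 121 + 79) gives (3,2) = 128.
Using column 5: 114 + 72 + 163 + 156 + ? → (3,5) = 535 − 505 = 30.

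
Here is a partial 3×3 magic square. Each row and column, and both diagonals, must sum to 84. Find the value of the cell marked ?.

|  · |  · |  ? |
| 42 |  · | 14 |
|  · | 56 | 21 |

Using row 2: 42 + 14 + ? → (2,2) = 84 − 56 = 28.
Row 3 needs 84; the known cells sum to 77, so (3,1) = 7.
Column 1 needs 84; the known cells sum to 49, so (1,1) = 35.
Using column 2: 28 + 56 + ? → (1,2) = 84 − 84 = 0.
Column 3: 14 + 21 + ? = 84, so (1,3) = 49.

49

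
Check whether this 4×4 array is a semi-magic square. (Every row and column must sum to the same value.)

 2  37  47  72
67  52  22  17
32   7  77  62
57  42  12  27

No — column 3 sums to 158 but column 4 sums to 178.

Row 1: 2 + 37 + 47 + 72 = 158.
Row 2: 67 + 52 + 22 + 17 = 158.
Row 3: 32 + 7 + 77 + 62 = 178.
Row 4: 57 + 42 + 12 + 27 = 138.
Column 1: 2 + 67 + 32 + 57 = 158.
Column 2: 37 + 52 + 7 + 42 = 138.
Column 3: 47 + 22 + 77 + 12 = 158.
Column 4: 72 + 17 + 62 + 27 = 178.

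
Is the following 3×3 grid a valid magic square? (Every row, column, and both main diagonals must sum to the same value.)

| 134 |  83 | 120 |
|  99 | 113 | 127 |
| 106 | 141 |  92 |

Row 1: 134 + 83 + 120 = 337.
Row 2: 99 + 113 + 127 = 339.
Row 3: 106 + 141 + 92 = 339.
Column 1: 134 + 99 + 106 = 339.
Column 2: 83 + 113 + 141 = 337.
Column 3: 120 + 127 + 92 = 339.
Main diagonal: 134 + 113 + 92 = 339.
Anti-diagonal: 120 + 113 + 106 = 339.

No — row 1 sums to 337 but anti-diagonal sums to 339.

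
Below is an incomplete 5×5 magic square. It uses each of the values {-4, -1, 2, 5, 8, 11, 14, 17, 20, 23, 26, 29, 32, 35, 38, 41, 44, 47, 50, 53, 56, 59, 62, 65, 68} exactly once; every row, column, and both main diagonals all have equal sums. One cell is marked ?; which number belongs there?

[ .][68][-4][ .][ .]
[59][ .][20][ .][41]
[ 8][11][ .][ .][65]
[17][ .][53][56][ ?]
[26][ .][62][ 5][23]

-1

The 25 entries sum to 800, so each line sums to 800/5 = 160.
Row 5 must total 160; the given cells sum to 116, so (5,2) = 44.
Using column 1: 59 + 8 + 17 + 26 + ? → (1,1) = 160 − 110 = 50.
Column 3 must total 160; the given cells sum to 131, so (3,3) = 29.
Using main diagonal: 50 + 29 + 56 + 23 + ? → (2,2) = 160 − 158 = 2.
The remaining cell in row 2 is (2,4) = 160 − 122 = 38.
From row 3, 160 − (8 + 11 + 29 + 65) gives (3,4) = 47.
Column 2 needs 160; the known cells sum to 125, so (4,2) = 35.
Column 4 must total 160; the given cells sum to 146, so (1,4) = 14.
Anti-diagonal needs 160; the known cells sum to 128, so (1,5) = 32.
From row 4, 160 − (17 + 35 + 53 + 56) gives (4,5) = -1.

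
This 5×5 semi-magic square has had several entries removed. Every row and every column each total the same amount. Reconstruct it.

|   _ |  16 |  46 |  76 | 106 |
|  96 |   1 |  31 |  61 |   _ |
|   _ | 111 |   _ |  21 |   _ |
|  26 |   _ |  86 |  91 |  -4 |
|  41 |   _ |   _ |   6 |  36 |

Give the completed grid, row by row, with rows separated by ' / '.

Column 4 is already complete: 76 + 61 + 21 + 91 + 6 = 255, so that is the magic constant.
Row 1: 16 + 46 + 76 + 106 + ? = 255, so (1,1) = 11.
Row 2 must total 255; the given cells sum to 189, so (2,5) = 66.
Using row 4: 26 + 86 + 91 + (-4) + ? → (4,2) = 255 − 199 = 56.
From column 1, 255 − (11 + 96 + 26 + 41) gives (3,1) = 81.
Using column 2: 16 + 1 + 111 + 56 + ? → (5,2) = 255 − 184 = 71.
Using column 5: 106 + 66 + (-4) + 36 + ? → (3,5) = 255 − 204 = 51.
Using row 3: 81 + 111 + 21 + 51 + ? → (3,3) = 255 − 264 = -9.
Using row 5: 41 + 71 + 6 + 36 + ? → (5,3) = 255 − 154 = 101.

11 16 46 76 106 / 96 1 31 61 66 / 81 111 -9 21 51 / 26 56 86 91 -4 / 41 71 101 6 36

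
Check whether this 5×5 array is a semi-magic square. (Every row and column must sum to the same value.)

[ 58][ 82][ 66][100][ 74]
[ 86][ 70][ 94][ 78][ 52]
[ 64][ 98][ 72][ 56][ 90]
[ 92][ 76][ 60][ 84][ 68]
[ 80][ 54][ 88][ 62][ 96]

Row 1: 58 + 82 + 66 + 100 + 74 = 380.
Row 2: 86 + 70 + 94 + 78 + 52 = 380.
Row 3: 64 + 98 + 72 + 56 + 90 = 380.
Row 4: 92 + 76 + 60 + 84 + 68 = 380.
Row 5: 80 + 54 + 88 + 62 + 96 = 380.
Column 1: 58 + 86 + 64 + 92 + 80 = 380.
Column 2: 82 + 70 + 98 + 76 + 54 = 380.
Column 3: 66 + 94 + 72 + 60 + 88 = 380.
Column 4: 100 + 78 + 56 + 84 + 62 = 380.
Column 5: 74 + 52 + 90 + 68 + 96 = 380.
All lines sum to 380.

Yes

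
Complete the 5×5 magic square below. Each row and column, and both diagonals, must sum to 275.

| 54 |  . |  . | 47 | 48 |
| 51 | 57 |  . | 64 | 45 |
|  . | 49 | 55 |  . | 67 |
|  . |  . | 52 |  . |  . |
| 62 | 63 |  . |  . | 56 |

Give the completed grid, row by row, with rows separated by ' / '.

54 60 66 47 48 / 51 57 58 64 45 / 43 49 55 61 67 / 65 46 52 53 59 / 62 63 44 50 56

From row 2, 275 − (51 + 57 + 64 + 45) gives (2,3) = 58.
The remaining cell in column 5 is (4,5) = 275 − 216 = 59.
Main diagonal needs 275; the known cells sum to 222, so (4,4) = 53.
From anti-diagonal, 275 − (48 + 64 + 55 + 62) gives (4,2) = 46.
Row 4: 46 + 52 + 53 + 59 + ? = 275, so (4,1) = 65.
Using column 1: 54 + 51 + 65 + 62 + ? → (3,1) = 275 − 232 = 43.
The remaining cell in column 2 is (1,2) = 275 − 215 = 60.
Row 1 must total 275; the given cells sum to 209, so (1,3) = 66.
Row 3: 43 + 49 + 55 + 67 + ? = 275, so (3,4) = 61.
Column 3: 66 + 58 + 55 + 52 + ? = 275, so (5,3) = 44.
Column 4: 47 + 64 + 61 + 53 + ? = 275, so (5,4) = 50.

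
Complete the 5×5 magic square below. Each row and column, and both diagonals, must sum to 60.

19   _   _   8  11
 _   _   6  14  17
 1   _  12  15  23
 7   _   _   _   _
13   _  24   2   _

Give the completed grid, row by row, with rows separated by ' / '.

Row 3 must total 60; the given cells sum to 51, so (3,2) = 9.
Column 1: 19 + 1 + 7 + 13 + ? = 60, so (2,1) = 20.
Column 4 must total 60; the given cells sum to 39, so (4,4) = 21.
Using anti-diagonal: 11 + 14 + 12 + 13 + ? → (4,2) = 60 − 50 = 10.
Using row 2: 20 + 6 + 14 + 17 + ? → (2,2) = 60 − 57 = 3.
Using main diagonal: 19 + 3 + 12 + 21 + ? → (5,5) = 60 − 55 = 5.
Row 5: 13 + 24 + 2 + 5 + ? = 60, so (5,2) = 16.
From column 2, 60 − (3 + 9 + 10 + 16) gives (1,2) = 22.
From column 5, 60 − (11 + 17 + 23 + 5) gives (4,5) = 4.
Row 1: 19 + 22 + 8 + 11 + ? = 60, so (1,3) = 0.
Row 4: 7 + 10 + 21 + 4 + ? = 60, so (4,3) = 18.

19 22 0 8 11 / 20 3 6 14 17 / 1 9 12 15 23 / 7 10 18 21 4 / 13 16 24 2 5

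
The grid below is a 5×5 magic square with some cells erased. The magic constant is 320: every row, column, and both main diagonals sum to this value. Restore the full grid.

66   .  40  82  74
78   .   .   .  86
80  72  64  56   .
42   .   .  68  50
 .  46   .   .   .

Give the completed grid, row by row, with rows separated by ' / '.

66 58 40 82 74 / 78 60 52 44 86 / 80 72 64 56 48 / 42 84 76 68 50 / 54 46 88 70 62

Row 1 needs 320; the known cells sum to 262, so (1,2) = 58.
Using row 3: 80 + 72 + 64 + 56 + ? → (3,5) = 320 − 272 = 48.
The remaining cell in column 1 is (5,1) = 320 − 266 = 54.
Using column 5: 74 + 86 + 48 + 50 + ? → (5,5) = 320 − 258 = 62.
Using main diagonal: 66 + 64 + 68 + 62 + ? → (2,2) = 320 − 260 = 60.
Using column 2: 58 + 60 + 72 + 46 + ? → (4,2) = 320 − 236 = 84.
From anti-diagonal, 320 − (74 + 64 + 84 + 54) gives (2,4) = 44.
The remaining cell in row 2 is (2,3) = 320 − 268 = 52.
Row 4 needs 320; the known cells sum to 244, so (4,3) = 76.
Column 3 needs 320; the known cells sum to 232, so (5,3) = 88.
From column 4, 320 − (82 + 44 + 56 + 68) gives (5,4) = 70.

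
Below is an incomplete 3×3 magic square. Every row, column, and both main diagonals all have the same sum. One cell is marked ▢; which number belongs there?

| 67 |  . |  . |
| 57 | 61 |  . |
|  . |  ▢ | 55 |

69

Main diagonal is complete and sums to 183; that is the magic constant.
Using row 2: 57 + 61 + ? → (2,3) = 183 − 118 = 65.
From column 1, 183 − (67 + 57) gives (3,1) = 59.
Column 3 needs 183; the known cells sum to 120, so (1,3) = 63.
From row 1, 183 − (67 + 63) gives (1,2) = 53.
Row 3 needs 183; the known cells sum to 114, so (3,2) = 69.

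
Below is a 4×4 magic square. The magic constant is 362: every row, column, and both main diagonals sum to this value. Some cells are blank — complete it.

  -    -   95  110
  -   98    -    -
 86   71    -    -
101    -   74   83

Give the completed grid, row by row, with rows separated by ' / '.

From row 4, 362 − (101 + 74 + 83) gives (4,2) = 104.
From column 2, 362 − (98 + 71 + 104) gives (1,2) = 89.
Anti-diagonal needs 362; the known cells sum to 282, so (2,3) = 80.
Row 1: 89 + 95 + 110 + ? = 362, so (1,1) = 68.
The remaining cell in column 1 is (2,1) = 362 − 255 = 107.
Column 3: 95 + 80 + 74 + ? = 362, so (3,3) = 113.
Row 2: 107 + 98 + 80 + ? = 362, so (2,4) = 77.
Row 3 needs 362; the known cells sum to 270, so (3,4) = 92.

68 89 95 110 / 107 98 80 77 / 86 71 113 92 / 101 104 74 83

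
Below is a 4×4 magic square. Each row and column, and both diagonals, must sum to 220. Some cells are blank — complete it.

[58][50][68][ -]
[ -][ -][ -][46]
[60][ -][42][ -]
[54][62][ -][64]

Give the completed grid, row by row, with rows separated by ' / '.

Row 1 needs 220; the known cells sum to 176, so (1,4) = 44.
The remaining cell in row 4 is (4,3) = 220 − 180 = 40.
The remaining cell in column 1 is (2,1) = 220 − 172 = 48.
From column 3, 220 − (68 + 42 + 40) gives (2,3) = 70.
From column 4, 220 − (44 + 46 + 64) gives (3,4) = 66.
Main diagonal must total 220; the given cells sum to 164, so (2,2) = 56.
Using anti-diagonal: 44 + 70 + 54 + ? → (3,2) = 220 − 168 = 52.

58 50 68 44 / 48 56 70 46 / 60 52 42 66 / 54 62 40 64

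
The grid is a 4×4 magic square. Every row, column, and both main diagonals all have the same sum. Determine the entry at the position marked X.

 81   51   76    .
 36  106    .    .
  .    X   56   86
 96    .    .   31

71

Main diagonal is complete and sums to 274; that is the magic constant.
Row 1: 81 + 51 + 76 + ? = 274, so (1,4) = 66.
The remaining cell in column 1 is (3,1) = 274 − 213 = 61.
Using column 4: 66 + 86 + 31 + ? → (2,4) = 274 − 183 = 91.
Using row 2: 36 + 106 + 91 + ? → (2,3) = 274 − 233 = 41.
Row 3 must total 274; the given cells sum to 203, so (3,2) = 71.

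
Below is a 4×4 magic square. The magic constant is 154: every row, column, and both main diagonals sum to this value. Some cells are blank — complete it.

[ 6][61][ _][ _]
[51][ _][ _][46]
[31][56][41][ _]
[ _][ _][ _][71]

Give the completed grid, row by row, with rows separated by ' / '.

Row 3: 31 + 56 + 41 + ? = 154, so (3,4) = 26.
Column 1: 6 + 51 + 31 + ? = 154, so (4,1) = 66.
Column 4: 46 + 26 + 71 + ? = 154, so (1,4) = 11.
Main diagonal must total 154; the given cells sum to 118, so (2,2) = 36.
Anti-diagonal: 11 + 56 + 66 + ? = 154, so (2,3) = 21.
Row 1 must total 154; the given cells sum to 78, so (1,3) = 76.
From column 2, 154 − (61 + 36 + 56) gives (4,2) = 1.
Column 3 needs 154; the known cells sum to 138, so (4,3) = 16.

6 61 76 11 / 51 36 21 46 / 31 56 41 26 / 66 1 16 71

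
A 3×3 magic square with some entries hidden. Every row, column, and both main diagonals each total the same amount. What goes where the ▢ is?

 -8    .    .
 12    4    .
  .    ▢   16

Main diagonal is complete and sums to 12; that is the magic constant.
From row 2, 12 − (12 + 4) gives (2,3) = -4.
Column 1: -8 + 12 + ? = 12, so (3,1) = 8.
Column 3 needs 12; the known cells sum to 12, so (1,3) = 0.
Using row 1: -8 + 0 + ? → (1,2) = 12 − (-8) = 20.
From row 3, 12 − (8 + 16) gives (3,2) = -12.

-12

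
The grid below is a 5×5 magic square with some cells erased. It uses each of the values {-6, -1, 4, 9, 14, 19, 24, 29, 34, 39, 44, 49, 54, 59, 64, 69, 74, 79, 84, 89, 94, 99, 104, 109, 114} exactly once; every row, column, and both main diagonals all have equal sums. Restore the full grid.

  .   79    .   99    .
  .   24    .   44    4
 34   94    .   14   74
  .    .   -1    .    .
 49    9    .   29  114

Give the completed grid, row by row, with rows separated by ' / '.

The 25 entries sum to 1350, so each line sums to 1350/5 = 270.
Row 3: 34 + 94 + 14 + 74 + ? = 270, so (3,3) = 54.
The remaining cell in row 5 is (5,3) = 270 − 201 = 69.
Column 2 must total 270; the given cells sum to 206, so (4,2) = 64.
The remaining cell in column 4 is (4,4) = 270 − 186 = 84.
From main diagonal, 270 − (24 + 54 + 84 + 114) gives (1,1) = -6.
Anti-diagonal must total 270; the given cells sum to 211, so (1,5) = 59.
Row 1 needs 270; the known cells sum to 231, so (1,3) = 39.
The remaining cell in column 3 is (2,3) = 270 − 161 = 109.
The remaining cell in column 5 is (4,5) = 270 − 251 = 19.
Row 2: 24 + 109 + 44 + 4 + ? = 270, so (2,1) = 89.
Row 4 must total 270; the given cells sum to 166, so (4,1) = 104.

-6 79 39 99 59 / 89 24 109 44 4 / 34 94 54 14 74 / 104 64 -1 84 19 / 49 9 69 29 114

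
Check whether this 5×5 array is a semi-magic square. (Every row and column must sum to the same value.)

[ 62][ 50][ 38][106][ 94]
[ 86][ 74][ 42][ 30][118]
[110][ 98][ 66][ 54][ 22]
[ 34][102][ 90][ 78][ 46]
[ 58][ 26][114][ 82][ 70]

Yes

Row 1: 62 + 50 + 38 + 106 + 94 = 350.
Row 2: 86 + 74 + 42 + 30 + 118 = 350.
Row 3: 110 + 98 + 66 + 54 + 22 = 350.
Row 4: 34 + 102 + 90 + 78 + 46 = 350.
Row 5: 58 + 26 + 114 + 82 + 70 = 350.
Column 1: 62 + 86 + 110 + 34 + 58 = 350.
Column 2: 50 + 74 + 98 + 102 + 26 = 350.
Column 3: 38 + 42 + 66 + 90 + 114 = 350.
Column 4: 106 + 30 + 54 + 78 + 82 = 350.
Column 5: 94 + 118 + 22 + 46 + 70 = 350.
All lines sum to 350.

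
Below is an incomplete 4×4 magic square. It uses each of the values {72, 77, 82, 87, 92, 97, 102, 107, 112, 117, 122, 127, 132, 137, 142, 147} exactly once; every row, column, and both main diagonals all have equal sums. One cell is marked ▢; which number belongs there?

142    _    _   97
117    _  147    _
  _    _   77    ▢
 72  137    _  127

The 16 entries sum to 1752, so each line sums to 1752/4 = 438.
Row 4 needs 438; the known cells sum to 336, so (4,3) = 102.
Using column 1: 142 + 117 + 72 + ? → (3,1) = 438 − 331 = 107.
Column 3 needs 438; the known cells sum to 326, so (1,3) = 112.
From main diagonal, 438 − (142 + 77 + 127) gives (2,2) = 92.
Anti-diagonal must total 438; the given cells sum to 316, so (3,2) = 122.
Using row 1: 142 + 112 + 97 + ? → (1,2) = 438 − 351 = 87.
The remaining cell in row 2 is (2,4) = 438 − 356 = 82.
Row 3: 107 + 122 + 77 + ? = 438, so (3,4) = 132.

132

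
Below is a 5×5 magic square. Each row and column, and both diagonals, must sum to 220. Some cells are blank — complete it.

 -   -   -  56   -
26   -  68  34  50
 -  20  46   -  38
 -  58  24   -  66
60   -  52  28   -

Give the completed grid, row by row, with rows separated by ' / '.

48 64 30 56 22 / 26 42 68 34 50 / 54 20 46 62 38 / 32 58 24 40 66 / 60 36 52 28 44

The remaining cell in row 2 is (2,2) = 220 − 178 = 42.
From column 3, 220 − (68 + 46 + 24 + 52) gives (1,3) = 30.
From anti-diagonal, 220 − (34 + 46 + 58 + 60) gives (1,5) = 22.
Using column 5: 22 + 50 + 38 + 66 + ? → (5,5) = 220 − 176 = 44.
Using row 5: 60 + 52 + 28 + 44 + ? → (5,2) = 220 − 184 = 36.
Column 2 must total 220; the given cells sum to 156, so (1,2) = 64.
Row 1: 64 + 30 + 56 + 22 + ? = 220, so (1,1) = 48.
From main diagonal, 220 − (48 + 42 + 46 + 44) gives (4,4) = 40.
The remaining cell in row 4 is (4,1) = 220 − 188 = 32.
From column 1, 220 − (48 + 26 + 32 + 60) gives (3,1) = 54.
Column 4: 56 + 34 + 40 + 28 + ? = 220, so (3,4) = 62.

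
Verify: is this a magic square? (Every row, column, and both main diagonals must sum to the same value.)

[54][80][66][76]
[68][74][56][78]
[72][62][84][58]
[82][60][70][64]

Yes

Row 1: 54 + 80 + 66 + 76 = 276.
Row 2: 68 + 74 + 56 + 78 = 276.
Row 3: 72 + 62 + 84 + 58 = 276.
Row 4: 82 + 60 + 70 + 64 = 276.
Column 1: 54 + 68 + 72 + 82 = 276.
Column 2: 80 + 74 + 62 + 60 = 276.
Column 3: 66 + 56 + 84 + 70 = 276.
Column 4: 76 + 78 + 58 + 64 = 276.
Main diagonal: 54 + 74 + 84 + 64 = 276.
Anti-diagonal: 76 + 56 + 62 + 82 = 276.
All lines sum to 276.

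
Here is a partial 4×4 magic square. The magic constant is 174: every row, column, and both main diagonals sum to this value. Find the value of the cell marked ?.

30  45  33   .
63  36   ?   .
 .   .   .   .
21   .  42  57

48

Using row 1: 30 + 45 + 33 + ? → (1,4) = 174 − 108 = 66.
Row 4 must total 174; the given cells sum to 120, so (4,2) = 54.
Column 1 needs 174; the known cells sum to 114, so (3,1) = 60.
Column 2 needs 174; the known cells sum to 135, so (3,2) = 39.
Main diagonal: 30 + 36 + 57 + ? = 174, so (3,3) = 51.
Using anti-diagonal: 66 + 39 + 21 + ? → (2,3) = 174 − 126 = 48.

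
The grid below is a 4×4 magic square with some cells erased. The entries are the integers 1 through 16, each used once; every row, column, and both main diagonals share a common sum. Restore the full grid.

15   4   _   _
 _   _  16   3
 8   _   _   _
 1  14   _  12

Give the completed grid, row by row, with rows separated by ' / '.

The entries are 1 through 16, which sum to 136, so each line sums to 136/4 = 34.
Row 4 needs 34; the known cells sum to 27, so (4,3) = 7.
Column 1 must total 34; the given cells sum to 24, so (2,1) = 10.
The remaining cell in row 2 is (2,2) = 34 − 29 = 5.
Column 2 must total 34; the given cells sum to 23, so (3,2) = 11.
From main diagonal, 34 − (15 + 5 + 12) gives (3,3) = 2.
The remaining cell in anti-diagonal is (1,4) = 34 − 28 = 6.
From row 1, 34 − (15 + 4 + 6) gives (1,3) = 9.
The remaining cell in row 3 is (3,4) = 34 − 21 = 13.

15 4 9 6 / 10 5 16 3 / 8 11 2 13 / 1 14 7 12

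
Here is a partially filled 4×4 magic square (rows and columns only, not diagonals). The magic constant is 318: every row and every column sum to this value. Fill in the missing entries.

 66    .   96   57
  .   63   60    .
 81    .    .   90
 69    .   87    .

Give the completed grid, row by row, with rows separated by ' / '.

66 99 96 57 / 102 63 60 93 / 81 72 75 90 / 69 84 87 78

Row 1 needs 318; the known cells sum to 219, so (1,2) = 99.
Column 1: 66 + 81 + 69 + ? = 318, so (2,1) = 102.
Column 3: 96 + 60 + 87 + ? = 318, so (3,3) = 75.
Row 2 needs 318; the known cells sum to 225, so (2,4) = 93.
The remaining cell in row 3 is (3,2) = 318 − 246 = 72.
Column 2 must total 318; the given cells sum to 234, so (4,2) = 84.
The remaining cell in column 4 is (4,4) = 318 − 240 = 78.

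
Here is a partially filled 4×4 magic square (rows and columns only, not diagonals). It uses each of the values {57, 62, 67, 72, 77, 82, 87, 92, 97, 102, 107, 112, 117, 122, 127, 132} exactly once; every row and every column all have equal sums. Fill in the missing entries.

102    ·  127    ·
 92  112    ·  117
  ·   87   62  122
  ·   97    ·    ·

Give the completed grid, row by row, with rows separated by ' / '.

The 16 entries sum to 1512, so each line sums to 1512/4 = 378.
Row 2 must total 378; the given cells sum to 321, so (2,3) = 57.
Row 3 must total 378; the given cells sum to 271, so (3,1) = 107.
The remaining cell in column 1 is (4,1) = 378 − 301 = 77.
Using column 2: 112 + 87 + 97 + ? → (1,2) = 378 − 296 = 82.
Column 3 needs 378; the known cells sum to 246, so (4,3) = 132.
From row 1, 378 − (102 + 82 + 127) gives (1,4) = 67.
Using row 4: 77 + 97 + 132 + ? → (4,4) = 378 − 306 = 72.

102 82 127 67 / 92 112 57 117 / 107 87 62 122 / 77 97 132 72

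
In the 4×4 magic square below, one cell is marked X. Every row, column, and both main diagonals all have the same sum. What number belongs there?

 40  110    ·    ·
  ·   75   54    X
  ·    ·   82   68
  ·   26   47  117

Main diagonal is complete and sums to 314; that is the magic constant.
Row 4 needs 314; the known cells sum to 190, so (4,1) = 124.
Using column 2: 110 + 75 + 26 + ? → (3,2) = 314 − 211 = 103.
Column 3 needs 314; the known cells sum to 183, so (1,3) = 131.
Anti-diagonal needs 314; the known cells sum to 281, so (1,4) = 33.
Row 3: 103 + 82 + 68 + ? = 314, so (3,1) = 61.
Column 1 must total 314; the given cells sum to 225, so (2,1) = 89.
From column 4, 314 − (33 + 68 + 117) gives (2,4) = 96.

96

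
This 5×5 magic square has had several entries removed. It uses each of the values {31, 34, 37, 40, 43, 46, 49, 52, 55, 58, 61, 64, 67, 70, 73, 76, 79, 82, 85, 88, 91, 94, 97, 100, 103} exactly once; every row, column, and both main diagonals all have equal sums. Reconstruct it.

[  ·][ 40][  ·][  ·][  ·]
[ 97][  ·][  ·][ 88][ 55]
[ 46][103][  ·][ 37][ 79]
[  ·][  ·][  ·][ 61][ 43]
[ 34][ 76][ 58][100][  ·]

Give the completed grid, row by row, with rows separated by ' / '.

The 25 entries sum to 1675, so each line sums to 1675/5 = 335.
Using row 3: 46 + 103 + 37 + 79 + ? → (3,3) = 335 − 265 = 70.
Using row 5: 34 + 76 + 58 + 100 + ? → (5,5) = 335 − 268 = 67.
The remaining cell in column 4 is (1,4) = 335 − 286 = 49.
Using column 5: 55 + 79 + 43 + 67 + ? → (1,5) = 335 − 244 = 91.
The remaining cell in anti-diagonal is (4,2) = 335 − 283 = 52.
From column 2, 335 − (40 + 103 + 52 + 76) gives (2,2) = 64.
Main diagonal must total 335; the given cells sum to 262, so (1,1) = 73.
Row 1 must total 335; the given cells sum to 253, so (1,3) = 82.
Using row 2: 97 + 64 + 88 + 55 + ? → (2,3) = 335 − 304 = 31.
Column 1: 73 + 97 + 46 + 34 + ? = 335, so (4,1) = 85.
The remaining cell in column 3 is (4,3) = 335 − 241 = 94.

73 40 82 49 91 / 97 64 31 88 55 / 46 103 70 37 79 / 85 52 94 61 43 / 34 76 58 100 67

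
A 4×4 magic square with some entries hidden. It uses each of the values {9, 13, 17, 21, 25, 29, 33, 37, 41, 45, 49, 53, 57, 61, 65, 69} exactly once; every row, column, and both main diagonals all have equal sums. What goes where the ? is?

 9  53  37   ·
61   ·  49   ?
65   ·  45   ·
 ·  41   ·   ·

The 16 entries sum to 624, so each line sums to 624/4 = 156.
From row 1, 156 − (9 + 53 + 37) gives (1,4) = 57.
Column 1 must total 156; the given cells sum to 135, so (4,1) = 21.
From column 3, 156 − (37 + 49 + 45) gives (4,3) = 25.
Anti-diagonal needs 156; the known cells sum to 127, so (3,2) = 29.
The remaining cell in row 3 is (3,4) = 156 − 139 = 17.
Row 4 needs 156; the known cells sum to 87, so (4,4) = 69.
The remaining cell in column 2 is (2,2) = 156 − 123 = 33.
From column 4, 156 − (57 + 17 + 69) gives (2,4) = 13.

13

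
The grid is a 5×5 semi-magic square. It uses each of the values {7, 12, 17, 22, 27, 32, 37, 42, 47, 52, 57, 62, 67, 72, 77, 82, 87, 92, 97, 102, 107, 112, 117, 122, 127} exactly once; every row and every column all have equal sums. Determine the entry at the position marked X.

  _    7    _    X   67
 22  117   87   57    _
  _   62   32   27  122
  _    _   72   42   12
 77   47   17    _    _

The 25 entries sum to 1675, so each line sums to 1675/5 = 335.
Row 2 needs 335; the known cells sum to 283, so (2,5) = 52.
Row 3 must total 335; the given cells sum to 243, so (3,1) = 92.
From column 2, 335 − (7 + 117 + 62 + 47) gives (4,2) = 102.
Column 3 needs 335; the known cells sum to 208, so (1,3) = 127.
The remaining cell in column 5 is (5,5) = 335 − 253 = 82.
Row 4: 102 + 72 + 42 + 12 + ? = 335, so (4,1) = 107.
From row 5, 335 − (77 + 47 + 17 + 82) gives (5,4) = 112.
Column 1 needs 335; the known cells sum to 298, so (1,1) = 37.
The remaining cell in column 4 is (1,4) = 335 − 238 = 97.

97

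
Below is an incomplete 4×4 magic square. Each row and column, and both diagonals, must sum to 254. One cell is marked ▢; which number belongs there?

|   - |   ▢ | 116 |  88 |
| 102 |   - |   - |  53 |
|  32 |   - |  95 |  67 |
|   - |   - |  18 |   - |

Row 3 must total 254; the given cells sum to 194, so (3,2) = 60.
From column 3, 254 − (116 + 95 + 18) gives (2,3) = 25.
Column 4 needs 254; the known cells sum to 208, so (4,4) = 46.
From anti-diagonal, 254 − (88 + 25 + 60) gives (4,1) = 81.
From row 2, 254 − (102 + 25 + 53) gives (2,2) = 74.
Row 4 must total 254; the given cells sum to 145, so (4,2) = 109.
Column 1 needs 254; the known cells sum to 215, so (1,1) = 39.
The remaining cell in column 2 is (1,2) = 254 − 243 = 11.

11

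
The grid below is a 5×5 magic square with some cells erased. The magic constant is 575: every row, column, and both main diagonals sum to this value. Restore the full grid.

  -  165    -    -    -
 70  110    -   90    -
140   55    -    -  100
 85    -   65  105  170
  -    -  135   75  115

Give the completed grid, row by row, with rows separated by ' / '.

Row 4 needs 575; the known cells sum to 425, so (4,2) = 150.
Column 2: 165 + 110 + 55 + 150 + ? = 575, so (5,2) = 95.
Row 5 must total 575; the given cells sum to 420, so (5,1) = 155.
The remaining cell in column 1 is (1,1) = 575 − 450 = 125.
Using main diagonal: 125 + 110 + 105 + 115 + ? → (3,3) = 575 − 455 = 120.
Anti-diagonal needs 575; the known cells sum to 515, so (1,5) = 60.
Using row 3: 140 + 55 + 120 + 100 + ? → (3,4) = 575 − 415 = 160.
Column 4 must total 575; the given cells sum to 430, so (1,4) = 145.
Using column 5: 60 + 100 + 170 + 115 + ? → (2,5) = 575 − 445 = 130.
The remaining cell in row 1 is (1,3) = 575 − 495 = 80.
Row 2 must total 575; the given cells sum to 400, so (2,3) = 175.

125 165 80 145 60 / 70 110 175 90 130 / 140 55 120 160 100 / 85 150 65 105 170 / 155 95 135 75 115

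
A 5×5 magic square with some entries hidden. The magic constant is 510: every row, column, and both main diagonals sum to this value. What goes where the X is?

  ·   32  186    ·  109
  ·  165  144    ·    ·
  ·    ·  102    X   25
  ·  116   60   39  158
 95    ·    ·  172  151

Row 4 needs 510; the known cells sum to 373, so (4,1) = 137.
Column 3 needs 510; the known cells sum to 492, so (5,3) = 18.
Using column 5: 109 + 25 + 158 + 151 + ? → (2,5) = 510 − 443 = 67.
Using main diagonal: 165 + 102 + 39 + 151 + ? → (1,1) = 510 − 457 = 53.
Using anti-diagonal: 109 + 102 + 116 + 95 + ? → (2,4) = 510 − 422 = 88.
Row 1 needs 510; the known cells sum to 380, so (1,4) = 130.
Row 2 needs 510; the known cells sum to 464, so (2,1) = 46.
From row 5, 510 − (95 + 18 + 172 + 151) gives (5,2) = 74.
Column 1 must total 510; the given cells sum to 331, so (3,1) = 179.
Column 2 needs 510; the known cells sum to 387, so (3,2) = 123.
From column 4, 510 − (130 + 88 + 39 + 172) gives (3,4) = 81.

81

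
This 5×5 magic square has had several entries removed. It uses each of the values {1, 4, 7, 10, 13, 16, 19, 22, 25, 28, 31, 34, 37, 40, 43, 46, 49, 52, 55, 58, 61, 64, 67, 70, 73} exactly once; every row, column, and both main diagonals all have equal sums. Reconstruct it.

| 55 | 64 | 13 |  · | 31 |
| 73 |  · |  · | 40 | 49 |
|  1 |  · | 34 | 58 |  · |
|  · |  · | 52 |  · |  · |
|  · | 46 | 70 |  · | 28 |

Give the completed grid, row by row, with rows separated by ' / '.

The 25 entries sum to 925, so each line sums to 925/5 = 185.
Using row 1: 55 + 64 + 13 + 31 + ? → (1,4) = 185 − 163 = 22.
The remaining cell in column 3 is (2,3) = 185 − 169 = 16.
The remaining cell in row 2 is (2,2) = 185 − 178 = 7.
Main diagonal needs 185; the known cells sum to 124, so (4,4) = 61.
Column 4: 22 + 40 + 58 + 61 + ? = 185, so (5,4) = 4.
Row 5 needs 185; the known cells sum to 148, so (5,1) = 37.
From column 1, 185 − (55 + 73 + 1 + 37) gives (4,1) = 19.
Using anti-diagonal: 31 + 40 + 34 + 37 + ? → (4,2) = 185 − 142 = 43.
Row 4 needs 185; the known cells sum to 175, so (4,5) = 10.
From column 2, 185 − (64 + 7 + 43 + 46) gives (3,2) = 25.
From column 5, 185 − (31 + 49 + 10 + 28) gives (3,5) = 67.

55 64 13 22 31 / 73 7 16 40 49 / 1 25 34 58 67 / 19 43 52 61 10 / 37 46 70 4 28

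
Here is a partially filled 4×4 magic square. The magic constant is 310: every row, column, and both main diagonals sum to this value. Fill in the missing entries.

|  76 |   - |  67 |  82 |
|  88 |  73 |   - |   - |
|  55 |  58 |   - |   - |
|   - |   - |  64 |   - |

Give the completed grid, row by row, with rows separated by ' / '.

Using row 1: 76 + 67 + 82 + ? → (1,2) = 310 − 225 = 85.
Using column 1: 76 + 88 + 55 + ? → (4,1) = 310 − 219 = 91.
Column 2 must total 310; the given cells sum to 216, so (4,2) = 94.
The remaining cell in anti-diagonal is (2,3) = 310 − 231 = 79.
Using row 2: 88 + 73 + 79 + ? → (2,4) = 310 − 240 = 70.
Row 4: 91 + 94 + 64 + ? = 310, so (4,4) = 61.
Column 3 must total 310; the given cells sum to 210, so (3,3) = 100.
Column 4 must total 310; the given cells sum to 213, so (3,4) = 97.

76 85 67 82 / 88 73 79 70 / 55 58 100 97 / 91 94 64 61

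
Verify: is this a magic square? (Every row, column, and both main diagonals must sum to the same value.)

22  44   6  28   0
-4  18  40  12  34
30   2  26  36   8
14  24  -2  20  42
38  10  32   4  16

No — row 4 sums to 98 but column 4 sums to 100.

Row 1: 22 + 44 + 6 + 28 + 0 = 100.
Row 2: -4 + 18 + 40 + 12 + 34 = 100.
Row 3: 30 + 2 + 26 + 36 + 8 = 102.
Row 4: 14 + 24 + (-2) + 20 + 42 = 98.
Row 5: 38 + 10 + 32 + 4 + 16 = 100.
Column 1: 22 + (-4) + 30 + 14 + 38 = 100.
Column 2: 44 + 18 + 2 + 24 + 10 = 98.
Column 3: 6 + 40 + 26 + (-2) + 32 = 102.
Column 4: 28 + 12 + 36 + 20 + 4 = 100.
Column 5: 0 + 34 + 8 + 42 + 16 = 100.
Main diagonal: 22 + 18 + 26 + 20 + 16 = 102.
Anti-diagonal: 0 + 12 + 26 + 24 + 38 = 100.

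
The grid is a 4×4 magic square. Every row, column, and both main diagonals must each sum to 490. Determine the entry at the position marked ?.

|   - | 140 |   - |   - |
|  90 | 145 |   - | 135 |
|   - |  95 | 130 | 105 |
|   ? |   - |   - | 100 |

Row 2 needs 490; the known cells sum to 370, so (2,3) = 120.
Using row 3: 95 + 130 + 105 + ? → (3,1) = 490 − 330 = 160.
Column 2 must total 490; the given cells sum to 380, so (4,2) = 110.
Column 4 must total 490; the given cells sum to 340, so (1,4) = 150.
Main diagonal needs 490; the known cells sum to 375, so (1,1) = 115.
Using anti-diagonal: 150 + 120 + 95 + ? → (4,1) = 490 − 365 = 125.

125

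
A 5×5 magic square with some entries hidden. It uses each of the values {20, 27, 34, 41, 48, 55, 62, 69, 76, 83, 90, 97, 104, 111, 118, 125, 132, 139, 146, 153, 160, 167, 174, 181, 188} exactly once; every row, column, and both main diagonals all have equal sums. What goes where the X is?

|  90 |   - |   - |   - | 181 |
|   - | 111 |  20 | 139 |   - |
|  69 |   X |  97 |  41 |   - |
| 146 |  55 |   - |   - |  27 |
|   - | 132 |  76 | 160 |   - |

188

The 25 entries sum to 2600, so each line sums to 2600/5 = 520.
Anti-diagonal needs 520; the known cells sum to 472, so (5,1) = 48.
Row 5 must total 520; the given cells sum to 416, so (5,5) = 104.
The remaining cell in column 1 is (2,1) = 520 − 353 = 167.
Main diagonal must total 520; the given cells sum to 402, so (4,4) = 118.
Row 2 must total 520; the given cells sum to 437, so (2,5) = 83.
From row 4, 520 − (146 + 55 + 118 + 27) gives (4,3) = 174.
Using column 3: 20 + 97 + 174 + 76 + ? → (1,3) = 520 − 367 = 153.
Using column 4: 139 + 41 + 118 + 160 + ? → (1,4) = 520 − 458 = 62.
The remaining cell in column 5 is (3,5) = 520 − 395 = 125.
Row 1 must total 520; the given cells sum to 486, so (1,2) = 34.
From row 3, 520 − (69 + 97 + 41 + 125) gives (3,2) = 188.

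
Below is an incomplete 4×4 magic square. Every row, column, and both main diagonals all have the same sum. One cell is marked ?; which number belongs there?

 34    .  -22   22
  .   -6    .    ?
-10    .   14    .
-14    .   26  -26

Main diagonal is complete and sums to 16; that is the magic constant.
Using row 1: 34 + (-22) + 22 + ? → (1,2) = 16 − 34 = -18.
Using row 4: -14 + 26 + (-26) + ? → (4,2) = 16 − (-14) = 30.
Column 1 needs 16; the known cells sum to 10, so (2,1) = 6.
Column 2 needs 16; the known cells sum to 6, so (3,2) = 10.
From column 3, 16 − (-22 + 14 + 26) gives (2,3) = -2.
Row 2 needs 16; the known cells sum to -2, so (2,4) = 18.

18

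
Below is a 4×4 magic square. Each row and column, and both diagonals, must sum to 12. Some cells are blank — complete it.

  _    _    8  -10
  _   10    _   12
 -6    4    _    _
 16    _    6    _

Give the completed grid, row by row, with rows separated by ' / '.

14 0 8 -10 / -12 10 2 12 / -6 4 -4 18 / 16 -2 6 -8

From anti-diagonal, 12 − (-10 + 4 + 16) gives (2,3) = 2.
Row 2 must total 12; the given cells sum to 24, so (2,1) = -12.
Column 1 needs 12; the known cells sum to -2, so (1,1) = 14.
Column 3 must total 12; the given cells sum to 16, so (3,3) = -4.
From main diagonal, 12 − (14 + 10 + (-4)) gives (4,4) = -8.
Using row 1: 14 + 8 + (-10) + ? → (1,2) = 12 − 12 = 0.
Using row 3: -6 + 4 + (-4) + ? → (3,4) = 12 − (-6) = 18.
Row 4 needs 12; the known cells sum to 14, so (4,2) = -2.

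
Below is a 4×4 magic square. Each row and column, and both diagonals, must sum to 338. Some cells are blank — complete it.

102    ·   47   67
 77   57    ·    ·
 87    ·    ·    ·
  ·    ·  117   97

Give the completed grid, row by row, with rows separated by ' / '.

Row 1 needs 338; the known cells sum to 216, so (1,2) = 122.
Column 1 needs 338; the known cells sum to 266, so (4,1) = 72.
The remaining cell in main diagonal is (3,3) = 338 − 256 = 82.
The remaining cell in row 4 is (4,2) = 338 − 286 = 52.
Using column 2: 122 + 57 + 52 + ? → (3,2) = 338 − 231 = 107.
Column 3: 47 + 82 + 117 + ? = 338, so (2,3) = 92.
The remaining cell in row 2 is (2,4) = 338 − 226 = 112.
Row 3 needs 338; the known cells sum to 276, so (3,4) = 62.

102 122 47 67 / 77 57 92 112 / 87 107 82 62 / 72 52 117 97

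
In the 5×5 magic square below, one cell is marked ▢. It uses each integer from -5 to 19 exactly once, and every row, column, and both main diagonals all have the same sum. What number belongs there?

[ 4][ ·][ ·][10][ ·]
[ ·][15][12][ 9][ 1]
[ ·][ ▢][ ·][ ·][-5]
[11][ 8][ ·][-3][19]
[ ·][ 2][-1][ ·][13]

14

The entries are -5 through 19, which sum to 175, so each line sums to 175/5 = 35.
Row 2 needs 35; the known cells sum to 37, so (2,1) = -2.
The remaining cell in row 4 is (4,3) = 35 − 35 = 0.
The remaining cell in column 5 is (1,5) = 35 − 28 = 7.
Using main diagonal: 4 + 15 + (-3) + 13 + ? → (3,3) = 35 − 29 = 6.
The remaining cell in anti-diagonal is (5,1) = 35 − 30 = 5.
Row 5 must total 35; the given cells sum to 19, so (5,4) = 16.
Column 1: 4 + (-2) + 11 + 5 + ? = 35, so (3,1) = 17.
Column 3: 12 + 6 + 0 + (-1) + ? = 35, so (1,3) = 18.
Column 4 must total 35; the given cells sum to 32, so (3,4) = 3.
From row 1, 35 − (4 + 18 + 10 + 7) gives (1,2) = -4.
Using row 3: 17 + 6 + 3 + (-5) + ? → (3,2) = 35 − 21 = 14.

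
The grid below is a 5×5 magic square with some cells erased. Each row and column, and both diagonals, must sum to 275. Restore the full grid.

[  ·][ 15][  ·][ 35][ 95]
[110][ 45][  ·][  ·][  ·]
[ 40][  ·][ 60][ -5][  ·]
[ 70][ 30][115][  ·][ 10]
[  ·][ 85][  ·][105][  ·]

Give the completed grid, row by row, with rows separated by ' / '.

Row 4 needs 275; the known cells sum to 225, so (4,4) = 50.
Using column 2: 15 + 45 + 30 + 85 + ? → (3,2) = 275 − 175 = 100.
Column 4 needs 275; the known cells sum to 185, so (2,4) = 90.
Anti-diagonal needs 275; the known cells sum to 275, so (5,1) = 0.
Using row 3: 40 + 100 + 60 + (-5) + ? → (3,5) = 275 − 195 = 80.
Column 1 needs 275; the known cells sum to 220, so (1,1) = 55.
The remaining cell in main diagonal is (5,5) = 275 − 210 = 65.
Row 1 needs 275; the known cells sum to 200, so (1,3) = 75.
Row 5: 0 + 85 + 105 + 65 + ? = 275, so (5,3) = 20.
Column 3: 75 + 60 + 115 + 20 + ? = 275, so (2,3) = 5.
From column 5, 275 − (95 + 80 + 10 + 65) gives (2,5) = 25.

55 15 75 35 95 / 110 45 5 90 25 / 40 100 60 -5 80 / 70 30 115 50 10 / 0 85 20 105 65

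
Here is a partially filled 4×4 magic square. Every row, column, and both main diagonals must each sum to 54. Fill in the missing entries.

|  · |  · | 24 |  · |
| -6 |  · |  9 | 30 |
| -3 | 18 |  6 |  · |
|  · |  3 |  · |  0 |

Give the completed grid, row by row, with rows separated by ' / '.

27 12 24 -9 / -6 21 9 30 / -3 18 6 33 / 36 3 15 0

Row 2: -6 + 9 + 30 + ? = 54, so (2,2) = 21.
Using row 3: -3 + 18 + 6 + ? → (3,4) = 54 − 21 = 33.
Column 2 must total 54; the given cells sum to 42, so (1,2) = 12.
Using column 3: 24 + 9 + 6 + ? → (4,3) = 54 − 39 = 15.
Using column 4: 30 + 33 + 0 + ? → (1,4) = 54 − 63 = -9.
Using main diagonal: 21 + 6 + 0 + ? → (1,1) = 54 − 27 = 27.
Anti-diagonal needs 54; the known cells sum to 18, so (4,1) = 36.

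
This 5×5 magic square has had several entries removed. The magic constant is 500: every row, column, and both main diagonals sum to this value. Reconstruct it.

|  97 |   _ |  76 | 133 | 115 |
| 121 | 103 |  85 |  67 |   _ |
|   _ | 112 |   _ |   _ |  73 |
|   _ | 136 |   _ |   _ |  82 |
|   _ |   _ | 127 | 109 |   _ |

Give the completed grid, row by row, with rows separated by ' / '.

97 79 76 133 115 / 121 103 85 67 124 / 130 112 94 91 73 / 64 136 118 100 82 / 88 70 127 109 106

Row 1 must total 500; the given cells sum to 421, so (1,2) = 79.
Row 2 must total 500; the given cells sum to 376, so (2,5) = 124.
Column 2: 79 + 103 + 112 + 136 + ? = 500, so (5,2) = 70.
The remaining cell in column 5 is (5,5) = 500 − 394 = 106.
Row 5 needs 500; the known cells sum to 412, so (5,1) = 88.
The remaining cell in anti-diagonal is (3,3) = 500 − 406 = 94.
Column 3: 76 + 85 + 94 + 127 + ? = 500, so (4,3) = 118.
Using main diagonal: 97 + 103 + 94 + 106 + ? → (4,4) = 500 − 400 = 100.
The remaining cell in row 4 is (4,1) = 500 − 436 = 64.
Using column 1: 97 + 121 + 64 + 88 + ? → (3,1) = 500 − 370 = 130.
Column 4 must total 500; the given cells sum to 409, so (3,4) = 91.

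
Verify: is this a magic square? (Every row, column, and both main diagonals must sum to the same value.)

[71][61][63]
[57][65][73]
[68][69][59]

No — anti-diagonal sums to 196 but main diagonal sums to 195.

Row 1: 71 + 61 + 63 = 195.
Row 2: 57 + 65 + 73 = 195.
Row 3: 68 + 69 + 59 = 196.
Column 1: 71 + 57 + 68 = 196.
Column 2: 61 + 65 + 69 = 195.
Column 3: 63 + 73 + 59 = 195.
Main diagonal: 71 + 65 + 59 = 195.
Anti-diagonal: 63 + 65 + 68 = 196.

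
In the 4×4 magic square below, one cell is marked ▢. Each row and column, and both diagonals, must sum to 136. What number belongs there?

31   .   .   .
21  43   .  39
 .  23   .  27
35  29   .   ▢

25

Row 2: 21 + 43 + 39 + ? = 136, so (2,3) = 33.
From column 1, 136 − (31 + 21 + 35) gives (3,1) = 49.
Column 2: 43 + 23 + 29 + ? = 136, so (1,2) = 41.
From anti-diagonal, 136 − (33 + 23 + 35) gives (1,4) = 45.
Row 1 needs 136; the known cells sum to 117, so (1,3) = 19.
The remaining cell in row 3 is (3,3) = 136 − 99 = 37.
The remaining cell in column 3 is (4,3) = 136 − 89 = 47.
Column 4 must total 136; the given cells sum to 111, so (4,4) = 25.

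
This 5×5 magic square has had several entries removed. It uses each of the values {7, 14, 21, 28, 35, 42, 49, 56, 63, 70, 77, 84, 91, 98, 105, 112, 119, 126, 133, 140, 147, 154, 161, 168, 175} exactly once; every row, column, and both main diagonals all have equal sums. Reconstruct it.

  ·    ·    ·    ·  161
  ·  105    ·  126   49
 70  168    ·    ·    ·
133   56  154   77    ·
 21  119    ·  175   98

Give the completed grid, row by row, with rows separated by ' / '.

84 7 140 63 161 / 147 105 28 126 49 / 70 168 91 14 112 / 133 56 154 77 35 / 21 119 42 175 98

The 25 entries sum to 2275, so each line sums to 2275/5 = 455.
Using row 4: 133 + 56 + 154 + 77 + ? → (4,5) = 455 − 420 = 35.
The remaining cell in row 5 is (5,3) = 455 − 413 = 42.
Column 2: 105 + 168 + 56 + 119 + ? = 455, so (1,2) = 7.
The remaining cell in column 5 is (3,5) = 455 − 343 = 112.
Anti-diagonal needs 455; the known cells sum to 364, so (3,3) = 91.
Using row 3: 70 + 168 + 91 + 112 + ? → (3,4) = 455 − 441 = 14.
From column 4, 455 − (126 + 14 + 77 + 175) gives (1,4) = 63.
Main diagonal needs 455; the known cells sum to 371, so (1,1) = 84.
Row 1: 84 + 7 + 63 + 161 + ? = 455, so (1,3) = 140.
Column 1 must total 455; the given cells sum to 308, so (2,1) = 147.
Column 3 needs 455; the known cells sum to 427, so (2,3) = 28.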